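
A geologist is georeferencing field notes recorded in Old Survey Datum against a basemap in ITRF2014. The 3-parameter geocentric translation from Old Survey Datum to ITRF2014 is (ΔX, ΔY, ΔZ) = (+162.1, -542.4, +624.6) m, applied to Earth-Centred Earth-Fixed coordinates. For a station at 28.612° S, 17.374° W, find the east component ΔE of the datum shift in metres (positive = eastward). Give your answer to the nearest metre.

At φ = -28.612°, λ = -17.374°: sin φ = -0.478876, cos φ = 0.877883, sin λ = -0.298608, cos λ = 0.954376.
ΔE = −sin λ·ΔX + cos λ·ΔY = −(-0.298608)·(162.1) + (0.954376)·(-542.4) = -469.25 m.

ΔE = -469 m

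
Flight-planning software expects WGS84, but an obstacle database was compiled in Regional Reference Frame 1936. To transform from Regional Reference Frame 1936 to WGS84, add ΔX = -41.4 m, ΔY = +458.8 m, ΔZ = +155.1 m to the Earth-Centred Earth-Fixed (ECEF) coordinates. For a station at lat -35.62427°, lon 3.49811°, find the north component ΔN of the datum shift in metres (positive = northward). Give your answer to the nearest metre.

At φ = -35.62427°, λ = 3.49811°: sin φ = -0.582467, cos φ = 0.812854, sin λ = 0.061016, cos λ = 0.998137.
ΔN = −sin φ cos λ·ΔX − sin φ sin λ·ΔY + cos φ·ΔZ = −(-0.582467)(0.998137)(-41.4) − (-0.582467)(0.061016)(458.8) + (0.812854)(155.1) = 118.31 m.

ΔN = 118 m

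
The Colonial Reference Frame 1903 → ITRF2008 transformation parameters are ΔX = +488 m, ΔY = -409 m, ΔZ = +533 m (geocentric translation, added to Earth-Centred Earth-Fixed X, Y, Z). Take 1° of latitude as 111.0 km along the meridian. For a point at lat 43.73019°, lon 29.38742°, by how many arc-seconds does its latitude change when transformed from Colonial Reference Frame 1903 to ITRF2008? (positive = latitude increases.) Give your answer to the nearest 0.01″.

Δφ = 7.46″

sin φ = 0.691263, cos φ = 0.722603, sin λ = 0.490712, cos λ = 0.871322.
North component: ΔN = −sin φ cos λ·ΔX − sin φ sin λ·ΔY + cos φ·ΔZ = −(0.691263)(0.871322)(488) − (0.691263)(0.490712)(-409) + (0.722603)(533) = 229.96 m.
1° of latitude spans 111000 m, so Δφ = 229.96 / 111000 × 3600 = 7.458″.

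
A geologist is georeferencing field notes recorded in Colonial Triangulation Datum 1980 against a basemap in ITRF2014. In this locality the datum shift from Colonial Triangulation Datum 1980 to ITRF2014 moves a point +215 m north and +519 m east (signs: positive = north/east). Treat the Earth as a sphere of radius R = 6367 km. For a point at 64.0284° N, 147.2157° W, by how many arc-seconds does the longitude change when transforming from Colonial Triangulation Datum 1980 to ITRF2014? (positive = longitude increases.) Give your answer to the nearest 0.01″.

At latitude 64.0284°, cos φ = 0.437926.
One radian of longitude at latitude φ spans R cos φ, so Δλ = ΔE / (R cos φ) = 519.0 / (6367000 × 0.437926) = 1.8614e-04 rad = 38.393″.

Δλ = 38.39″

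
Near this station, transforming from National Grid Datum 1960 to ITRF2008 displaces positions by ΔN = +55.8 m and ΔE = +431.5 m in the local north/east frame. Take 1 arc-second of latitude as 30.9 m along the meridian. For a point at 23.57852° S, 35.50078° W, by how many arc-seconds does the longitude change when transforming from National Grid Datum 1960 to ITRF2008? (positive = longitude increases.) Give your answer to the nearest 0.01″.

At latitude -23.57852°, cos φ = 0.916513.
1″ of longitude at this latitude = 30.90 × cos φ = 28.3202 m, so Δλ = 431.5 / 28.3202 = 15.236″.

Δλ = 15.24″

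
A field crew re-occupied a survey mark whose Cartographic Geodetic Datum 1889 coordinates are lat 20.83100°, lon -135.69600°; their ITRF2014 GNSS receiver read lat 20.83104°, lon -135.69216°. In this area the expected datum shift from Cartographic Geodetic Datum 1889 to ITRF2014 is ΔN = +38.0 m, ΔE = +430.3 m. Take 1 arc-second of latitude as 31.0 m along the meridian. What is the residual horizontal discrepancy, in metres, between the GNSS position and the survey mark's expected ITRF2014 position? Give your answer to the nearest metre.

Observed coordinate differences: Δφ = +0.00004°, Δλ = +0.00384°.
Converting to metres (1° lat = 111600 m, cos φ = 0.934633): observed ΔN = 4.5 m, observed ΔE = 400.5 m.
Subtracting the expected shift leaves a residual of 4.5 − (38.0) = -33.5 m north and 400.5 − (430.3) = -29.8 m east.
Residual distance = √((-33.5)² + (-29.8)²) = 44.8 m.

45 m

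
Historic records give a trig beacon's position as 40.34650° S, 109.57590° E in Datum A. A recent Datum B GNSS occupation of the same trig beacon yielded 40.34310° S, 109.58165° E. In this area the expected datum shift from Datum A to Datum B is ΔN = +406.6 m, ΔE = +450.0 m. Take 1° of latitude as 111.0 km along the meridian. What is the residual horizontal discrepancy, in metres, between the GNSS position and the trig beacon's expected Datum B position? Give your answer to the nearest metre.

47 m

Observed coordinate differences: Δφ = +0.00340°, Δλ = +0.00575°.
Converting to metres (1° lat = 111000 m, cos φ = 0.762143): observed ΔN = 377.4 m, observed ΔE = 486.4 m.
Subtracting the expected shift leaves a residual of 377.4 − (406.6) = -29.2 m north and 486.4 − (450.0) = 36.4 m east.
Residual distance = √((-29.2)² + 36.4²) = 46.7 m.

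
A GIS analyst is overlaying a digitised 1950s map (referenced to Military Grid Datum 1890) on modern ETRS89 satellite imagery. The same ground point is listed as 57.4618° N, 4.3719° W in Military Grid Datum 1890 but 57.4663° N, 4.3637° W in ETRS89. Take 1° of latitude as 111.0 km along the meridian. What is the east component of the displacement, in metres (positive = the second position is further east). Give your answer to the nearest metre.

ΔE = 490 m

Δφ = 57.4663° − 57.4618° = +0.0045°; Δλ = -4.3637° − -4.3719° = +0.0082°.
ΔN = Δφ × 111000 = 499.5 m; ΔE = Δλ × 111000 × cos(57.4618°) = +0.0082 × 111000 × 0.537862 = 489.6 m.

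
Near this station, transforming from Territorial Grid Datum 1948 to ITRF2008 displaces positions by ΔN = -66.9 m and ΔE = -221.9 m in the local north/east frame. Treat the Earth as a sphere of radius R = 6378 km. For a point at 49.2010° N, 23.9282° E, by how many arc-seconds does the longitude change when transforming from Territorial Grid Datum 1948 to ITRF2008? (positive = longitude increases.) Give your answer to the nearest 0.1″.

At latitude 49.2010°, cos φ = 0.653407.
One radian of longitude at latitude φ spans R cos φ, so Δλ = ΔE / (R cos φ) = -221.9 / (6378000 × 0.653407) = -5.3246e-05 rad = -10.983″.

Δλ = -11.0″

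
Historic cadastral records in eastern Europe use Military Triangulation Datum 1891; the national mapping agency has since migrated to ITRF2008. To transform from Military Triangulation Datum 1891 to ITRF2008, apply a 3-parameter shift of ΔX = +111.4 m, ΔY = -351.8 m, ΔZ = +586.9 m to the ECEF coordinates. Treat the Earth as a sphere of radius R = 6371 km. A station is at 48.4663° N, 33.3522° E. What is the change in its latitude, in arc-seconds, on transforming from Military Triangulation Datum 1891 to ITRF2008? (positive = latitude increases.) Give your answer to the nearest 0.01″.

sin φ = 0.748566, cos φ = 0.663060, sin λ = 0.549784, cos λ = 0.835307.
North component: ΔN = −sin φ cos λ·ΔX − sin φ sin λ·ΔY + cos φ·ΔZ = −(0.748566)(0.835307)(111.4) − (0.748566)(0.549784)(-351.8) + (0.663060)(586.9) = 464.28 m.
1° of latitude spans πR/180 = 111195 m, so Δφ = 464.28 / 111195 × 3600 = 15.031″.

Δφ = 15.03″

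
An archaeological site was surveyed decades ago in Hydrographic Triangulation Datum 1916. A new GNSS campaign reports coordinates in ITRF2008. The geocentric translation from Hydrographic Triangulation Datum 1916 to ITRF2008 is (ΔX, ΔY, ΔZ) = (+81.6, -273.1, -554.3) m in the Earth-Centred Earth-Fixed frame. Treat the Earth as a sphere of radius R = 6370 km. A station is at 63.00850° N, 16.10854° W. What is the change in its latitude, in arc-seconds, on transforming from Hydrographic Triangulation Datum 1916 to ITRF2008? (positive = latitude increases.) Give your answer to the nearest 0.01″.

Δφ = -12.59″

sin φ = 0.891074, cos φ = 0.453858, sin λ = -0.277458, cos λ = 0.960738.
North component: ΔN = −sin φ cos λ·ΔX − sin φ sin λ·ΔY + cos φ·ΔZ = −(0.891074)(0.960738)(81.6) − (0.891074)(-0.277458)(-273.1) + (0.453858)(-554.3) = -388.95 m.
1° of latitude spans πR/180 = 111177 m, so Δφ = -388.95 / 111177 × 3600 = -12.594″.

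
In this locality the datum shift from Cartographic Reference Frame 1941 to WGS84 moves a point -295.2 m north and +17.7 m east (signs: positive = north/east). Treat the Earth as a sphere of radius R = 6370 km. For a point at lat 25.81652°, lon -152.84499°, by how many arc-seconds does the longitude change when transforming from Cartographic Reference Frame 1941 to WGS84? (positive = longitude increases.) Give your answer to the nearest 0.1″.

Δλ = 0.6″

At latitude 25.81652°, cos φ = 0.900193.
One radian of longitude at latitude φ spans R cos φ, so Δλ = ΔE / (R cos φ) = 17.7 / (6370000 × 0.900193) = 3.0867e-06 rad = 0.637″.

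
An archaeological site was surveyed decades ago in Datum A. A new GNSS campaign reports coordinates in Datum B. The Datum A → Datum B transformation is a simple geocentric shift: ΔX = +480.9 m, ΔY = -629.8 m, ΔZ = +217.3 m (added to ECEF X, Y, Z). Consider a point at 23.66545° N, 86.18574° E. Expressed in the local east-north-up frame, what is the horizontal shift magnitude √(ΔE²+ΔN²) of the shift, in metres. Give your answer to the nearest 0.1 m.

The local east axis at (φ, λ) is (−sin λ, cos λ, 0), so ΔE = −sin(86.18574°)·480.9 + cos(86.18574°)·(-629.8) = -521.73 m.
The local north axis is (−sin φ cos λ, −sin φ sin λ, cos φ), giving ΔN = -12.841 + 252.239 + 199.026 = 438.42 m.
Horizontal magnitude = √(ΔE² + ΔN²) = √((-521.73)² + 438.42²) = 681.48 m.

681.5 m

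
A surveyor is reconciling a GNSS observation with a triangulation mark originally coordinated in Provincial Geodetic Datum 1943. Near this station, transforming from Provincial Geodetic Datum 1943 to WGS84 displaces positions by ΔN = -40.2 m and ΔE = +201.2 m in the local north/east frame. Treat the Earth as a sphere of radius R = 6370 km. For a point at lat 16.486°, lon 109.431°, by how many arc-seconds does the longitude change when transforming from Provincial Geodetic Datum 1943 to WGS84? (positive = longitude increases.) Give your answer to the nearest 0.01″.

At latitude 16.486°, cos φ = 0.958889.
One radian of longitude at latitude φ spans R cos φ, so Δλ = ΔE / (R cos φ) = 201.2 / (6370000 × 0.958889) = 3.2940e-05 rad = 6.794″.

Δλ = 6.79″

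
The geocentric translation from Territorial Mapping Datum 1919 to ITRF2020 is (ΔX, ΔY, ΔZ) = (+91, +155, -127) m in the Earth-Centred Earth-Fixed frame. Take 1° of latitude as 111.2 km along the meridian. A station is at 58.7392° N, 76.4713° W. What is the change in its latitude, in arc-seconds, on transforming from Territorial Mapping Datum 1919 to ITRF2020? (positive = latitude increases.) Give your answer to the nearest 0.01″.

Δφ = 1.45″

sin φ = 0.854814, cos φ = 0.518934, sin λ = -0.972253, cos λ = 0.233932.
North component: ΔN = −sin φ cos λ·ΔX − sin φ sin λ·ΔY + cos φ·ΔZ = −(0.854814)(0.233932)(91) − (0.854814)(-0.972253)(155) + (0.518934)(-127) = 44.72 m.
1° of latitude spans 111200 m, so Δφ = 44.72 / 111200 × 3600 = 1.448″.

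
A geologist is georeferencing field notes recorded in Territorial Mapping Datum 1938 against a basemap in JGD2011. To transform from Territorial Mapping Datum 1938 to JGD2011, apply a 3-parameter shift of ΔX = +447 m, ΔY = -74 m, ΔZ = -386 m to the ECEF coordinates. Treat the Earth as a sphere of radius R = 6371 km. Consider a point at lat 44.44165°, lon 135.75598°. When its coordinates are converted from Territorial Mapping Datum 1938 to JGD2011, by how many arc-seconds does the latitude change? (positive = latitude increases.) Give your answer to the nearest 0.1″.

sin φ = 0.700183, cos φ = 0.713964, sin λ = 0.697716, cos λ = -0.716375.
North component: ΔN = −sin φ cos λ·ΔX − sin φ sin λ·ΔY + cos φ·ΔZ = −(0.700183)(-0.716375)(447) − (0.700183)(0.697716)(-74) + (0.713964)(-386) = -15.23 m.
1° of latitude spans πR/180 = 111195 m, so Δφ = -15.23 / 111195 × 3600 = -0.493″.

Δφ = -0.5″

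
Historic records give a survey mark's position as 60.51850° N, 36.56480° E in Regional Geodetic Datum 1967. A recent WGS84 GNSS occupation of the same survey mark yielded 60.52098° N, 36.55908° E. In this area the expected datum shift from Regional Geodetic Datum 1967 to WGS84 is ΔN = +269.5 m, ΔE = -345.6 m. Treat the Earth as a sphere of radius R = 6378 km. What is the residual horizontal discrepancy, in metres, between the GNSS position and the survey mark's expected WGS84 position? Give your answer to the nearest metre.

33 m

Observed coordinate differences: Δφ = +0.00248°, Δλ = -0.00572°.
Converting to metres (1° lat = 111317 m, cos φ = 0.492143): observed ΔN = 276.1 m, observed ΔE = -313.4 m.
Subtracting the expected shift leaves a residual of 276.1 − (269.5) = 6.6 m north and -313.4 − (-345.6) = 32.2 m east.
Residual distance = √(6.6² + 32.2²) = 32.9 m.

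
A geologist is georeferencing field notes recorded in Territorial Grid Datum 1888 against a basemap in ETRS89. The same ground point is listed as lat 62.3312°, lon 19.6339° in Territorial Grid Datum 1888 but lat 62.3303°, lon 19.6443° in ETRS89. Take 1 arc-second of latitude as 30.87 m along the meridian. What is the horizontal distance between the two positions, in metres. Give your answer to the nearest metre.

546 m

Δφ = 62.3303° − 62.3312° = -0.0009°; Δλ = 19.6443° − 19.6339° = +0.0104°.
1° of latitude = 3600 × 30.87 = 111132 m.
ΔN = Δφ × 111132 = -100.0 m; ΔE = Δλ × 111132 × cos(62.3312°) = +0.0104 × 111132 × 0.464360 = 536.7 m.
Distance = √(ΔE² + ΔN²) = √(536.7² + (-100.0)²) = 545.9 m.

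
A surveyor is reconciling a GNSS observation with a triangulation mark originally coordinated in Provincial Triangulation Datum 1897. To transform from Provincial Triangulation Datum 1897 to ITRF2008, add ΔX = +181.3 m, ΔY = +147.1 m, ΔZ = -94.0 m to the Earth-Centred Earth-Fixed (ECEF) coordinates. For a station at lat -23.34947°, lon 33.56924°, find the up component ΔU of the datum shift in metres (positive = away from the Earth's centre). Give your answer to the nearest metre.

ΔU = 251 m

The local up (radial) axis is (cos φ cos λ, cos φ sin λ, sin φ), giving ΔU = 138.691 + 74.677 + 37.256 = 250.62 m.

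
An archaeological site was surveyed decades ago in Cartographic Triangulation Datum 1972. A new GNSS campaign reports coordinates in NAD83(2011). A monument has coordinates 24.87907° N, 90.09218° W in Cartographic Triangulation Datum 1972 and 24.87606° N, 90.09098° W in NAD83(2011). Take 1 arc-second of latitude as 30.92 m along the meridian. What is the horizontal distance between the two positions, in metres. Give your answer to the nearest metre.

356 m

Δφ = 24.87606° − 24.87907° = -0.00301°; Δλ = -90.09098° − -90.09218° = +0.00120°.
1° of latitude = 3600 × 30.92 = 111312 m.
ΔN = Δφ × 111312 = -335.0 m; ΔE = Δλ × 111312 × cos(24.87907°) = +0.00120 × 111312 × 0.907198 = 121.2 m.
Distance = √(ΔE² + ΔN²) = √(121.2² + (-335.0)²) = 356.3 m.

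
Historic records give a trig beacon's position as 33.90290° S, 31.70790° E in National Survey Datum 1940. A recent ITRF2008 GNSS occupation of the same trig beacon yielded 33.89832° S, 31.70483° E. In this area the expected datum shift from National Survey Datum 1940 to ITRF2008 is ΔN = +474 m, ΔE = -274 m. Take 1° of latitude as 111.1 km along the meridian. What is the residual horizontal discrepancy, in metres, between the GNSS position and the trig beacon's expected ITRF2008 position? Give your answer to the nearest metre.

Observed coordinate differences: Δφ = +0.00458°, Δλ = -0.00307°.
Converting to metres (1° lat = 111100 m, cos φ = 0.829984): observed ΔN = 508.8 m, observed ΔE = -283.1 m.
Subtracting the expected shift leaves a residual of 508.8 − (474) = 34.8 m north and -283.1 − (-274) = -9.1 m east.
Residual distance = √(34.8² + (-9.1)²) = 36.0 m.

36 m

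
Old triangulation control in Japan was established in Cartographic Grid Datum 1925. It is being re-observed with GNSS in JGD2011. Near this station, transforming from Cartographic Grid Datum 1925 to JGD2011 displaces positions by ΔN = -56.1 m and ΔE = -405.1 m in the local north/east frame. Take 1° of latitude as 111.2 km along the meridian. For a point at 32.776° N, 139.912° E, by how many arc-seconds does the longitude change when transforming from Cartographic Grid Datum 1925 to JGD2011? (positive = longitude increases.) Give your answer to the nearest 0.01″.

At latitude 32.776°, cos φ = 0.840793.
1° of longitude at this latitude = 111.2 × cos φ = 93.50 km, so Δλ = -405.1 / 93496.2 = -0.0043328° = -15.598″.

Δλ = -15.60″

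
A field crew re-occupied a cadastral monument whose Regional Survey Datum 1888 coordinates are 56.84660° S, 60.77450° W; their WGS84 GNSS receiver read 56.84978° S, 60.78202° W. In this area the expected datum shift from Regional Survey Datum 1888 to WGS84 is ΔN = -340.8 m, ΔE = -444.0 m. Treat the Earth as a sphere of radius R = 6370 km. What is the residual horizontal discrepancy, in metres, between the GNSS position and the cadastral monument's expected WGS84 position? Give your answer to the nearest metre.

18 m

Observed coordinate differences: Δφ = -0.00318°, Δλ = -0.00752°.
Converting to metres (1° lat = 111177 m, cos φ = 0.546882): observed ΔN = -353.5 m, observed ΔE = -457.2 m.
Subtracting the expected shift leaves a residual of -353.5 − (-340.8) = -12.7 m north and -457.2 − (-444.0) = -13.2 m east.
Residual distance = √((-12.7)² + (-13.2)²) = 18.4 m.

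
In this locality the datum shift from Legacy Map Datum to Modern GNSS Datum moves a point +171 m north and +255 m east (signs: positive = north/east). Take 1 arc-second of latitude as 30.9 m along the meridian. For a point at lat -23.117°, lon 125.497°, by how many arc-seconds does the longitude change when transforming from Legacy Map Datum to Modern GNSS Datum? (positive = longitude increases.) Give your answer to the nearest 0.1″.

Δλ = 9.0″

At latitude -23.117°, cos φ = 0.919705.
1″ of longitude at this latitude = 30.90 × cos φ = 28.4189 m, so Δλ = 255.0 / 28.4189 = 8.973″.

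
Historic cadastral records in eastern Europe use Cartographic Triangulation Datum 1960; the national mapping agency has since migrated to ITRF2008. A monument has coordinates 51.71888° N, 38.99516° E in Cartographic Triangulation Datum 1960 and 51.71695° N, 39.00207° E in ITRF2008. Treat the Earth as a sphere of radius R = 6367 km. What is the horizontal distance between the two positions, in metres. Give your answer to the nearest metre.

522 m

Δφ = 51.71695° − 51.71888° = -0.00193°; Δλ = 39.00207° − 38.99516° = +0.00691°.
1° along a meridian = πR/180 = 111125 m.
ΔN = Δφ × 111125 = -214.5 m; ΔE = Δλ × 111125 × cos(51.71888°) = +0.00691 × 111125 × 0.619520 = 475.7 m.
Distance = √(ΔE² + ΔN²) = √(475.7² + (-214.5)²) = 521.8 m.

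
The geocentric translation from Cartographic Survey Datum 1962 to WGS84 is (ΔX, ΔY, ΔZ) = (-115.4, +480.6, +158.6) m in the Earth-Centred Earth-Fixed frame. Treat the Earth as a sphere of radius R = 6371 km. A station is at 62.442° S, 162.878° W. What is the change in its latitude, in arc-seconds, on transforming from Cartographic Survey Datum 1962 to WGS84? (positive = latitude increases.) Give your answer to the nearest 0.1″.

Δφ = 1.5″

sin φ = -0.886543, cos φ = 0.462646, sin λ = -0.294407, cos λ = -0.955680.
North component: ΔN = −sin φ cos λ·ΔX − sin φ sin λ·ΔY + cos φ·ΔZ = −(-0.886543)(-0.955680)(-115.4) − (-0.886543)(-0.294407)(480.6) + (0.462646)(158.6) = 45.71 m.
1° of latitude spans πR/180 = 111195 m, so Δφ = 45.71 / 111195 × 3600 = 1.480″.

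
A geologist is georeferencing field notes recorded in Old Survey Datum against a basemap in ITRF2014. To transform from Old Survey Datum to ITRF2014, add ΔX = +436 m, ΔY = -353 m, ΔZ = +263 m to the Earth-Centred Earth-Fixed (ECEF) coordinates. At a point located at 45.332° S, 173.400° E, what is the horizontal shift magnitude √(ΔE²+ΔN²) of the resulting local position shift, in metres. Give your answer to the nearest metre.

337 m

The local east axis at (φ, λ) is (−sin λ, cos λ, 0), so ΔE = −sin(173.400°)·436 + cos(173.400°)·(-353) = 300.55 m.
The local north axis is (−sin φ cos λ, −sin φ sin λ, cos φ), giving ΔN = -308.025 − 28.855 + 184.888 = -151.99 m.
Horizontal magnitude = √(ΔE² + ΔN²) = √(300.55² + (-151.99)²) = 336.79 m.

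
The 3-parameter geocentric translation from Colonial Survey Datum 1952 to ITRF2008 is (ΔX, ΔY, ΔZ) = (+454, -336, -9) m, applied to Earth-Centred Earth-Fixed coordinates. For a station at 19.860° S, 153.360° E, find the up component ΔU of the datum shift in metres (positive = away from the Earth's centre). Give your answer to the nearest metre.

ΔU = -520 m

The local up (radial) axis is (cos φ cos λ, cos φ sin λ, sin φ), giving ΔU = -381.669 − 141.697 + 3.058 = -520.31 m.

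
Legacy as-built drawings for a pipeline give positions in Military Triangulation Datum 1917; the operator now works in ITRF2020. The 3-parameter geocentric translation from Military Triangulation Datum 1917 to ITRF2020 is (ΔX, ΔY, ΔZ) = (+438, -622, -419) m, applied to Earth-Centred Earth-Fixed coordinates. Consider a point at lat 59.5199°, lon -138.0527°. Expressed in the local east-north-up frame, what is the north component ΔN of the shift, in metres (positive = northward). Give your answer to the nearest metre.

At φ = 59.5199°, λ = -138.0527°: sin φ = 0.861805, cos φ = 0.507239, sin λ = -0.668447, cos λ = -0.743760.
ΔN = −sin φ cos λ·ΔX − sin φ sin λ·ΔY + cos φ·ΔZ = −(0.861805)(-0.743760)(438) − (0.861805)(-0.668447)(-622) + (0.507239)(-419) = -290.10 m.

ΔN = -290 m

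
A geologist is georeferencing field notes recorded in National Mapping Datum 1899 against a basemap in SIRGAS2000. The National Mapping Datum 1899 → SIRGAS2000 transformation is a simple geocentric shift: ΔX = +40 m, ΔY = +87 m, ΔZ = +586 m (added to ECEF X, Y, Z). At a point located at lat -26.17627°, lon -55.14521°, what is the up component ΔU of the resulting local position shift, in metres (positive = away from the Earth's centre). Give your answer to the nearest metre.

At φ = -26.17627°, λ = -55.14521°: sin φ = -0.441134, cos φ = 0.897441, sin λ = -0.820603, cos λ = 0.571499.
ΔU = cos φ cos λ·ΔX + cos φ sin λ·ΔY + sin φ·ΔZ = (0.897441)(0.571499)(40) + (0.897441)(-0.820603)(87) + (-0.441134)(586) = -302.06 m.

ΔU = -302 m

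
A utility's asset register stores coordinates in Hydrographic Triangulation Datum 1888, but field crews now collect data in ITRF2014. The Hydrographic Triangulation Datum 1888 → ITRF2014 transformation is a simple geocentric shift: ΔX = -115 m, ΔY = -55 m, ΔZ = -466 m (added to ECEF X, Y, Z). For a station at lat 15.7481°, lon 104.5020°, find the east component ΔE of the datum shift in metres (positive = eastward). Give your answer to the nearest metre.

ΔE = 125 m

At φ = 15.7481°, λ = 104.5020°: sin φ = 0.271409, cos φ = 0.962464, sin λ = 0.968139, cos λ = -0.250414.
ΔE = −sin λ·ΔX + cos λ·ΔY = −(0.968139)·(-115) + (-0.250414)·(-55) = 125.11 m.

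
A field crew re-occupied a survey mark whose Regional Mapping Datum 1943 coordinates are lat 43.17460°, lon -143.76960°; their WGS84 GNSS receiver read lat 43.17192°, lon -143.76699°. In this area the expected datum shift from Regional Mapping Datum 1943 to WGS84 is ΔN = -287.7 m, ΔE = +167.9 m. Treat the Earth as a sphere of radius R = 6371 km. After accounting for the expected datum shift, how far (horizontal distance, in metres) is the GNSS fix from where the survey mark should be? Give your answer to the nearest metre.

45 m

Observed coordinate differences: Δφ = -0.00268°, Δλ = +0.00261°.
Converting to metres (1° lat = 111195 m, cos φ = 0.729272): observed ΔN = -298.0 m, observed ΔE = 211.6 m.
Subtracting the expected shift leaves a residual of -298.0 − (-287.7) = -10.3 m north and 211.6 − (167.9) = 43.7 m east.
Residual distance = √((-10.3)² + 43.7²) = 44.9 m.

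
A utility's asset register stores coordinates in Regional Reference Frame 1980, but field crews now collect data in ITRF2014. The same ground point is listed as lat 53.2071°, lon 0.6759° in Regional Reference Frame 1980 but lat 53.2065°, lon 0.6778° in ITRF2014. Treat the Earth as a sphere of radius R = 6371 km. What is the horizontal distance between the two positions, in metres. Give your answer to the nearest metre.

143 m

Δφ = 53.2065° − 53.2071° = -0.0006°; Δλ = 0.6778° − 0.6759° = +0.0019°.
1° along a meridian = πR/180 = 111195 m.
ΔN = Δφ × 111195 = -66.7 m; ΔE = Δλ × 111195 × cos(53.2071°) = +0.0019 × 111195 × 0.598924 = 126.5 m.
Distance = √(ΔE² + ΔN²) = √(126.5² + (-66.7)²) = 143.0 m.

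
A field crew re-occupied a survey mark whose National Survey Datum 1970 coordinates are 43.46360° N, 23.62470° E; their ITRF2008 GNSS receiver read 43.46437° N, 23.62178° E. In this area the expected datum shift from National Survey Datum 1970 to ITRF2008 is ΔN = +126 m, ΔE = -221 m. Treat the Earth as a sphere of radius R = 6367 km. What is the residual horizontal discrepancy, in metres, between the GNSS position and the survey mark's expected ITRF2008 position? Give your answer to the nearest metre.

Observed coordinate differences: Δφ = +0.00077°, Δλ = -0.00292°.
Converting to metres (1° lat = 111125 m, cos φ = 0.725812): observed ΔN = 85.6 m, observed ΔE = -235.5 m.
Subtracting the expected shift leaves a residual of 85.6 − (126) = -40.4 m north and -235.5 − (-221) = -14.5 m east.
Residual distance = √((-40.4)² + (-14.5)²) = 43.0 m.

43 m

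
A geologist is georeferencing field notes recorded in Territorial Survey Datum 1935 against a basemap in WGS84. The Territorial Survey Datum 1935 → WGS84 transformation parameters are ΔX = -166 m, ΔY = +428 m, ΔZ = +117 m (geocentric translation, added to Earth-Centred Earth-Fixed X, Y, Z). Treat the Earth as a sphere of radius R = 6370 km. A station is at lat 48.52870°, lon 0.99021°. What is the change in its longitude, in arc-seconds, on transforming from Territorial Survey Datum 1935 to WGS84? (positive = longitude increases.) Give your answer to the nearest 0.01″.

sin φ = 0.749288, cos φ = 0.662245, sin λ = 0.017282, cos λ = 0.999851.
East component: ΔE = −sin λ·ΔX + cos λ·ΔY = −(0.017282)(-166) + (0.999851)(428) = 430.80 m.
1° of latitude spans πR/180 = 111177 m; at latitude φ, 1° of longitude spans that × cos φ = 73626.7 m, so Δλ = 430.80 / 73626.7 × 3600 = 21.064″.

Δλ = 21.06″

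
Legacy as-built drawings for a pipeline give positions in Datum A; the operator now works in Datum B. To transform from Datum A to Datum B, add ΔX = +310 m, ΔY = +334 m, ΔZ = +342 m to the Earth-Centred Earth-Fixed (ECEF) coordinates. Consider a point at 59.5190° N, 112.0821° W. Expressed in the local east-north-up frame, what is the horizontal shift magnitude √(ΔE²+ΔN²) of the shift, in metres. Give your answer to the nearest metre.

At φ = 59.5190°, λ = -112.0821°: sin φ = 0.861797, cos φ = 0.507253, sin λ = -0.926646, cos λ = -0.375935.
ΔE = −sin λ·ΔX + cos λ·ΔY = −(-0.926646)·(310) + (-0.375935)·(334) = 161.70 m.
ΔN = −sin φ cos λ·ΔX − sin φ sin λ·ΔY + cos φ·ΔZ = −(0.861797)(-0.375935)(310) − (0.861797)(-0.926646)(334) + (0.507253)(342) = 540.64 m.
Horizontal magnitude = √(ΔE² + ΔN²) = √(161.70² + 540.64²) = 564.30 m.

564 m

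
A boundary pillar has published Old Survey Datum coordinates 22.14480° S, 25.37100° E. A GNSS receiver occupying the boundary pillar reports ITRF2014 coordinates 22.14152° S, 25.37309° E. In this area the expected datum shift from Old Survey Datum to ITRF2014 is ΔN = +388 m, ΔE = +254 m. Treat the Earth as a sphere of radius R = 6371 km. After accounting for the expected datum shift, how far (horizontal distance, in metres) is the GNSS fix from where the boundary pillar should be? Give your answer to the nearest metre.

Observed coordinate differences: Δφ = +0.00328°, Δλ = +0.00209°.
Converting to metres (1° lat = 111195 m, cos φ = 0.926234): observed ΔN = 364.7 m, observed ΔE = 215.3 m.
Subtracting the expected shift leaves a residual of 364.7 − (388) = -23.3 m north and 215.3 − (254) = -38.7 m east.
Residual distance = √((-23.3)² + (-38.7)²) = 45.2 m.

45 m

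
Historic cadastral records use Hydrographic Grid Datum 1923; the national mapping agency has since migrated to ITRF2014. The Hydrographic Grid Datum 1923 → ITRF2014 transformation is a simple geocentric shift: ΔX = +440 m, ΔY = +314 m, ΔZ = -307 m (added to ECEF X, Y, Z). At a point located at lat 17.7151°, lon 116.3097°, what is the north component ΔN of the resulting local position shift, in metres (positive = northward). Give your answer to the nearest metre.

ΔN = -319 m

At φ = 17.7151°, λ = 116.3097°: sin φ = 0.304284, cos φ = 0.952581, sin λ = 0.896411, cos λ = -0.443223.
ΔN = −sin φ cos λ·ΔX − sin φ sin λ·ΔY + cos φ·ΔZ = −(0.304284)(-0.443223)(440) − (0.304284)(0.896411)(314) + (0.952581)(-307) = -318.75 m.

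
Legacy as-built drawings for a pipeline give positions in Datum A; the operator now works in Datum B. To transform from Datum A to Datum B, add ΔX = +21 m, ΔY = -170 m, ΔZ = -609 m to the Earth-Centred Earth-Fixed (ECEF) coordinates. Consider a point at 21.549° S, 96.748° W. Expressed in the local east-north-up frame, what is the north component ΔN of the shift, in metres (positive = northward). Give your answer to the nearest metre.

ΔN = -505 m

At φ = -21.549°, λ = -96.748°: sin φ = -0.367297, cos φ = 0.930104, sin λ = -0.993073, cos λ = -0.117503.
ΔN = −sin φ cos λ·ΔX − sin φ sin λ·ΔY + cos φ·ΔZ = −(-0.367297)(-0.117503)(21) − (-0.367297)(-0.993073)(-170) + (0.930104)(-609) = -505.33 m.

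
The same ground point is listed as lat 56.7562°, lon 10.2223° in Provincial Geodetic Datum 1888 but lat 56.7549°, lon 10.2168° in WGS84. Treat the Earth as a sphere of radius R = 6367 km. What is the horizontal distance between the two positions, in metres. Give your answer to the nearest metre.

Δφ = 56.7549° − 56.7562° = -0.0013°; Δλ = 10.2168° − 10.2223° = -0.0055°.
1° along a meridian = πR/180 = 111125 m.
ΔN = Δφ × 111125 = -144.5 m; ΔE = Δλ × 111125 × cos(56.7562°) = -0.0055 × 111125 × 0.548203 = -335.1 m.
Distance = √(ΔE² + ΔN²) = √((-335.1)² + (-144.5)²) = 364.9 m.

365 m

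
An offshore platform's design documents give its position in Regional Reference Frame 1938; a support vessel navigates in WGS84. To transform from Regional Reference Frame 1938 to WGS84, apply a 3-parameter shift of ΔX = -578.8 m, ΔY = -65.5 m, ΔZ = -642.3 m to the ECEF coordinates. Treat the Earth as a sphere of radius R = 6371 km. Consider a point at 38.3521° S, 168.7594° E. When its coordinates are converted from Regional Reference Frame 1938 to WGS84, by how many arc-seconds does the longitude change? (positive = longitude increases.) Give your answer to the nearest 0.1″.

Δλ = 7.3″

sin φ = -0.620492, cos φ = 0.784212, sin λ = 0.194929, cos λ = -0.980817.
East component: ΔE = −sin λ·ΔX + cos λ·ΔY = −(0.194929)(-578.8) + (-0.980817)(-65.5) = 177.07 m.
1° of latitude spans πR/180 = 111195 m; at latitude φ, 1° of longitude spans that × cos φ = 87200.4 m, so Δλ = 177.07 / 87200.4 × 3600 = 7.310″.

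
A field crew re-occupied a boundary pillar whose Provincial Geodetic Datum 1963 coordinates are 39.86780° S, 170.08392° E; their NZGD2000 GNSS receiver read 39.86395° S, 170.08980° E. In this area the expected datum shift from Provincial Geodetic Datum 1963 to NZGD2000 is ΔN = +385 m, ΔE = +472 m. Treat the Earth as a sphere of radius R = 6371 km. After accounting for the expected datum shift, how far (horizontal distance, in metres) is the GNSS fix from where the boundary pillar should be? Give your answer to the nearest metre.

Observed coordinate differences: Δφ = +0.00385°, Δλ = +0.00588°.
Converting to metres (1° lat = 111195 m, cos φ = 0.767526): observed ΔN = 428.1 m, observed ΔE = 501.8 m.
Subtracting the expected shift leaves a residual of 428.1 − (385) = 43.1 m north and 501.8 − (472) = 29.8 m east.
Residual distance = √(43.1² + 29.8²) = 52.4 m.

52 m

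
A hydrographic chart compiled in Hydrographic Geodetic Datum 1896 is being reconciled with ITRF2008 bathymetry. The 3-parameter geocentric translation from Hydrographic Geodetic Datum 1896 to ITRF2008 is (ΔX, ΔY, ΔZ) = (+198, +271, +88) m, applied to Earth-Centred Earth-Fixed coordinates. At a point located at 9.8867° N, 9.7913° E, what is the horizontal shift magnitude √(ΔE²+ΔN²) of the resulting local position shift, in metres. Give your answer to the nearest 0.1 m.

The local east axis at (φ, λ) is (−sin λ, cos λ, 0), so ΔE = −sin(9.7913°)·198 + cos(9.7913°)·271 = 233.38 m.
The local north axis is (−sin φ cos λ, −sin φ sin λ, cos φ), giving ΔN = -33.501 − 7.913 + 86.693 = 45.28 m.
Horizontal magnitude = √(ΔE² + ΔN²) = √(233.38² + 45.28²) = 237.73 m.

237.7 m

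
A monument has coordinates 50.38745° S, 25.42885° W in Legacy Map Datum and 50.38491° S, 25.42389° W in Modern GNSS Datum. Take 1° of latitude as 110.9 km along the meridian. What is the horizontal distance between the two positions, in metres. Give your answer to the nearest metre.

Δφ = -50.38491° − -50.38745° = +0.00254°; Δλ = -25.42389° − -25.42885° = +0.00496°.
ΔN = Δφ × 110900 = 281.7 m; ΔE = Δλ × 110900 × cos(-50.38745°) = +0.00496 × 110900 × 0.637593 = 350.7 m.
Distance = √(ΔE² + ΔN²) = √(350.7² + 281.7²) = 449.8 m.

450 m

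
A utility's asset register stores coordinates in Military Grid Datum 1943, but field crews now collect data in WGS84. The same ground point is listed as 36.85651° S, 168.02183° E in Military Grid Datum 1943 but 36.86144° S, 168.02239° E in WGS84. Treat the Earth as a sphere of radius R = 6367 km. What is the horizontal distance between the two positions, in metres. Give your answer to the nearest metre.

550 m

Δφ = -36.86144° − -36.85651° = -0.00493°; Δλ = 168.02239° − 168.02183° = +0.00056°.
1° along a meridian = πR/180 = 111125 m.
ΔN = Δφ × 111125 = -547.8 m; ΔE = Δλ × 111125 × cos(-36.85651°) = +0.00056 × 111125 × 0.800140 = 49.8 m.
Distance = √(ΔE² + ΔN²) = √(49.8² + (-547.8)²) = 550.1 m.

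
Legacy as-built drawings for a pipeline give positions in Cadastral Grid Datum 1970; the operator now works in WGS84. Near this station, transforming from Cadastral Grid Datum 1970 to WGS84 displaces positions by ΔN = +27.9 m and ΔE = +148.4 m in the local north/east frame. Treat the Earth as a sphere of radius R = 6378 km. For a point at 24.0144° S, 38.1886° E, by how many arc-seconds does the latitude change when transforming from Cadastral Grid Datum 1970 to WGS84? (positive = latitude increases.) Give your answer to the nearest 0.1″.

On a sphere of radius R, 1 rad of latitude = R, so Δφ = ΔN / R = 27.9 / 6378000 = 4.3744e-06 rad = 0.902″.

Δφ = 0.9″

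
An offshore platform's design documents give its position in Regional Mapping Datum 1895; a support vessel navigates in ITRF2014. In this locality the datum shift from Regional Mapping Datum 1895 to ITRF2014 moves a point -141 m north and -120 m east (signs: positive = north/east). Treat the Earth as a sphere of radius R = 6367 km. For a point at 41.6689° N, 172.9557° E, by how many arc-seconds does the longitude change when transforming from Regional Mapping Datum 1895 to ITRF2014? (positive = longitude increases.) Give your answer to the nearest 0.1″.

At latitude 41.6689°, cos φ = 0.746999.
One radian of longitude at latitude φ spans R cos φ, so Δλ = ΔE / (R cos φ) = -120.0 / (6367000 × 0.746999) = -2.5231e-05 rad = -5.204″.

Δλ = -5.2″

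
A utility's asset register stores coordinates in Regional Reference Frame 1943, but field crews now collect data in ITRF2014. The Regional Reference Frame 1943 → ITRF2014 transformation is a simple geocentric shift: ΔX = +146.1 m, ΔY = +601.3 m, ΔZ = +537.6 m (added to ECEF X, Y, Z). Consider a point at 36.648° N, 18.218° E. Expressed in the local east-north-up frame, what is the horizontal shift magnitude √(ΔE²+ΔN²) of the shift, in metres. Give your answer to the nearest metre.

576 m

The local east axis at (φ, λ) is (−sin λ, cos λ, 0), so ΔE = −sin(18.218°)·146.1 + cos(18.218°)·601.3 = 525.48 m.
The local north axis is (−sin φ cos λ, −sin φ sin λ, cos φ), giving ΔN = -82.835 − 112.209 + 431.326 = 236.28 m.
Horizontal magnitude = √(ΔE² + ΔN²) = √(525.48² + 236.28²) = 576.16 m.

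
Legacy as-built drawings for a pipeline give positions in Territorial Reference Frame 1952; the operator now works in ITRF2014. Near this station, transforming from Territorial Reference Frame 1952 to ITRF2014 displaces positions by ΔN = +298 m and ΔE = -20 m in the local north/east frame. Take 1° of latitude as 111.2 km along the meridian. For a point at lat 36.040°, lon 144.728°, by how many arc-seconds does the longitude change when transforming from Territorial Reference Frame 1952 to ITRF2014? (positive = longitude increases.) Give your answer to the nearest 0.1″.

At latitude 36.040°, cos φ = 0.808606.
1° of longitude at this latitude = 111.2 × cos φ = 89.92 km, so Δλ = -20.0 / 89917.0 = -0.0002224° = -0.801″.

Δλ = -0.8″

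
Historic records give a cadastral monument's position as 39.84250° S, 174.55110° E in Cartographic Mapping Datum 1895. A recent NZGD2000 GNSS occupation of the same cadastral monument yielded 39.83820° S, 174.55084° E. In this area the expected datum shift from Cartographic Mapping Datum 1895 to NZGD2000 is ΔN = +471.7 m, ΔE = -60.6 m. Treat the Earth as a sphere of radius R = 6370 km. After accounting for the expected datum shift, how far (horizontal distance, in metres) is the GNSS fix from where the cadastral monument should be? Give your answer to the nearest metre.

39 m

Observed coordinate differences: Δφ = +0.00430°, Δλ = -0.00026°.
Converting to metres (1° lat = 111177 m, cos φ = 0.767809): observed ΔN = 478.1 m, observed ΔE = -22.2 m.
Subtracting the expected shift leaves a residual of 478.1 − (471.7) = 6.4 m north and -22.2 − (-60.6) = 38.4 m east.
Residual distance = √(6.4² + 38.4²) = 38.9 m.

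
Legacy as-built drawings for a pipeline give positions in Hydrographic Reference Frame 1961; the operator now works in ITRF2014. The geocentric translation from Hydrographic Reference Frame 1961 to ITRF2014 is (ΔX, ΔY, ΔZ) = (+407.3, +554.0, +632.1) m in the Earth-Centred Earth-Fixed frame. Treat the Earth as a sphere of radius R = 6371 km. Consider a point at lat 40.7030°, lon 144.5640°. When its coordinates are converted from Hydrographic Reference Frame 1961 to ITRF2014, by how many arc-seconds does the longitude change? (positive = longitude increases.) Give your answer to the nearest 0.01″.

sin φ = 0.652138, cos φ = 0.758100, sin λ = 0.579793, cos λ = -0.814764.
East component: ΔE = −sin λ·ΔX + cos λ·ΔY = −(0.579793)(407.3) + (-0.814764)(554.0) = -687.53 m.
1° of latitude spans πR/180 = 111195 m; at latitude φ, 1° of longitude spans that × cos φ = 84296.9 m, so Δλ = -687.53 / 84296.9 × 3600 = -29.362″.

Δλ = -29.36″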